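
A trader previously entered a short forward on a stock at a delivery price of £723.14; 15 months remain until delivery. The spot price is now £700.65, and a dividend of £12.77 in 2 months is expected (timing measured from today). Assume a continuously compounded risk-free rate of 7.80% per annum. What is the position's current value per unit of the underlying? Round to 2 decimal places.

PV(remaining dividends) I = 12.77·e^(−0.0780·2/12) = 12.6051
Current forward F = (S − I)·e^(rT) = (700.65 − 12.6051)·e^(0.0780·15/12) = 688.0449 × 1.102411 = 758.5083
Value (long) = (F − K)·e^(−rT) = (758.5083 − 723.14) × 0.907102 = 32.0827
Short position value = −(long value) = -£32.08

-£32.08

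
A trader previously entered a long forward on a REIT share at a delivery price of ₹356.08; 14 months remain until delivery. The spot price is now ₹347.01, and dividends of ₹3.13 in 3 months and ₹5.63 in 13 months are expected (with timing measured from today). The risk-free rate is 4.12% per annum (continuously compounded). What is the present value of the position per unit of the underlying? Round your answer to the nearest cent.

-₹0.84

PV(remaining dividends) I = 3.13·e^(−0.0412·3/12) + 5.63·e^(−0.0412·13/12) = 8.4822
Current forward F = (S − I)·e^(rT) = (347.01 − 8.4822)·e^(0.0412·14/12) = 338.5278 × 1.049241 = 355.1972
Value (long) = (F − K)·e^(−rT) = (355.1972 − 356.08) × 0.953070 = -0.8414
Value = -₹0.84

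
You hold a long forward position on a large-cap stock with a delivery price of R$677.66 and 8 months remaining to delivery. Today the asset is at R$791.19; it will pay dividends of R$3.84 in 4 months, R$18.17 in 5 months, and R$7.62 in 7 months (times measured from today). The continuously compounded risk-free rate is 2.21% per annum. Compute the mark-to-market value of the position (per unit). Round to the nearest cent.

R$94.10

PV(remaining dividends) I = 3.84·e^(−0.0221·4/12) + 18.17·e^(−0.0221·5/12) + 7.62·e^(−0.0221·7/12) = 29.3377
Current forward F = (S − I)·e^(rT) = (791.19 − 29.3377)·e^(0.0221·8/12) = 761.8523 × 1.014842 = 773.1597
Value (long) = (F − K)·e^(−rT) = (773.1597 − 677.66) × 0.985375 = 94.1030
Value = R$94.10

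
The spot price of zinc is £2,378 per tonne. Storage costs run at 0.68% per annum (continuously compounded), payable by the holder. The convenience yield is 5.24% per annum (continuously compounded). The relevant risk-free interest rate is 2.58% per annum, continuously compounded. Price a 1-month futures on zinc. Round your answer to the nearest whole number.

Net carry = r + u − y = 0.0258 + 0.0068 − 0.0524 = -0.0198
F = S·e^((r+u−y)T) = 2378 · e^(-0.0198 × 1/12) = 2378 · e^-0.001650
= 2378 × 0.998351 = £2,374 per tonne

£2,374 per tonne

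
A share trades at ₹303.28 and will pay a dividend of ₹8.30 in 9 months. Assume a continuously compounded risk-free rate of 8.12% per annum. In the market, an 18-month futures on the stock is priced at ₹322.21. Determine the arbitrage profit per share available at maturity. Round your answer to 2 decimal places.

PV(dividends) I = 8.30·e^(−0.0812·9/12) = 7.8096
Fair futures F* = (S − I)·e^(rT) = (303.28 − 7.8096)·e^0.121800 = 295.4704 × 1.129528 = 333.7421
Market ₹322.21 < fair 333.7421: forward underpriced → reverse cash-and-carry (short the stock, invest proceeds at r, pay the dividends, go long the forward).
Profit at T = |F_mkt − F*| = |322.21 − 333.7421| = ₹11.53 per share

₹11.53 per share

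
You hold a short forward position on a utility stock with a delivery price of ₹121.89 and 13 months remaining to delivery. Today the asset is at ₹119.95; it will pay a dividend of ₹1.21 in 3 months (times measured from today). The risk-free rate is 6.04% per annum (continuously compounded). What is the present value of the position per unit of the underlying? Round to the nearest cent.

PV(remaining dividends) I = 1.21·e^(−0.0604·3/12) = 1.1919
Current forward F = (S − I)·e^(rT) = (119.95 − 1.1919)·e^(0.0604·13/12) = 118.7581 × 1.067622 = 126.7888
Value (long) = (F − K)·e^(−rT) = (126.7888 − 121.89) × 0.936661 = 4.5885
Short position value = −(long value) = -₹4.59

-₹4.59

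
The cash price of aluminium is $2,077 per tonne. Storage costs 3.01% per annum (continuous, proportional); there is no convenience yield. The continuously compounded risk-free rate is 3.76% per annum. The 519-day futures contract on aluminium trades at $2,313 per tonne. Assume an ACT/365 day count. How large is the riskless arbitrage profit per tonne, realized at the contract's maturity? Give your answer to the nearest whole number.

$26 per tonne

Fair futures: F* = S·e^(carry·T), with carry = (r + u) = 0.0376 + 0.0301 = 0.0677
F* = 2077 · e^(0.0677 × 519/365) = 2077 · e^0.096264 = 2077 × 1.101050 = $2286.8809
Market $2313 > fair $2286.8809: forward overpriced → cash-and-carry (buy spot, short the forward).
At maturity, profit = |F_mkt − F*| = |2313 − 2286.8809| = $26 per tonne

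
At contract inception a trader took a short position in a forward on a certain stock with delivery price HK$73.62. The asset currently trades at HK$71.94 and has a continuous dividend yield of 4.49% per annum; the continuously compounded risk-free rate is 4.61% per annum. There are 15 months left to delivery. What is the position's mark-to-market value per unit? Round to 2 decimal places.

HK$1.48

Current fair forward for the remaining 15 months: F = S·e^((r − q)·T), (r − q) = 0.0461 − 0.0449 = 0.0012
F = 71.94 · e^(0.0012 × 15/12) = 71.94 × 1.001501 = 72.0480
Value of long forward = (F − K)·e^(−rT) = (72.0480 − 73.62) · e^(−0.0461·15/12)
= -1.5720 × 0.944004 = -1.48
Short position value = −(long value) = HK$1.48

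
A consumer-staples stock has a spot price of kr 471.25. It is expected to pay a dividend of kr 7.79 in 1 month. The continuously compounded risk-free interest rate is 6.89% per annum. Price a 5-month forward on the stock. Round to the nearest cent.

PV(dividends) I = 7.79·e^(−0.0689·1/12)
I = 7.7454
F = (S − I)·e^(rT) = (471.25 − 7.7454) · e^(0.0689·5/12)
= 463.5046 · e^0.028708 = 463.5046 × 1.029124 = kr 477.00

kr 477.00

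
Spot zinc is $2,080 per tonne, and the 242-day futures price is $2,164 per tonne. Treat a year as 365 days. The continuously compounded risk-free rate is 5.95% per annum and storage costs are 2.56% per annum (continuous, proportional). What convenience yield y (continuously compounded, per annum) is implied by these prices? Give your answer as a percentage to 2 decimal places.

2.54%

F = S·e^((r+u−y)T) ⇒ (r+u−y) = ln(F/S)/T
ln(2164/2080) = 0.039590; /T ⇒ 0.059712
y = r + u − ln(F/S)/T = 0.0595 + 0.0256 − 0.059712 = 0.025388
y = 2.54%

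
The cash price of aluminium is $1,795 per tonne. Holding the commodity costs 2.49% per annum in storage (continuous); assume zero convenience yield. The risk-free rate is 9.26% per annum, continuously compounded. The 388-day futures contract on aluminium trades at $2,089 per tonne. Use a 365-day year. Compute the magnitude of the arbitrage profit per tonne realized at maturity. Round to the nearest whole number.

$55 per tonne

Fair futures: F* = S·e^(carry·T), with carry = (r + u) = 0.0926 + 0.0249 = 0.1175
F* = 1795 · e^(0.1175 × 388/365) = 1795 · e^0.124904 = 1795 × 1.133040 = $2033.8068
Market $2089 > fair $2033.8068: forward overpriced → cash-and-carry (buy spot, short the forward).
At maturity, profit = |F_mkt − F*| = |2089 − 2033.8068| = $55 per tonne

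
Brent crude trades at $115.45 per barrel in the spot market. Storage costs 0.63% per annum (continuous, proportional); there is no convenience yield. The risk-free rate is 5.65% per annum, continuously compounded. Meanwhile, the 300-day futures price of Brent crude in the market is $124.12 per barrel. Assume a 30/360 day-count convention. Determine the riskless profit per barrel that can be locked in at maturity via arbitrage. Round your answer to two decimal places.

Fair futures: F* = S·e^(carry·T), with carry = (r + u) = 0.0565 + 0.0063 = 0.0628
F* = 115.45 · e^(0.0628 × 300/360) = 115.45 · e^0.052333 = 115.45 × 1.053727 = $121.6528
Market $124.12 > fair $121.6528: forward overpriced → cash-and-carry (buy spot, short the forward).
At maturity, profit = |F_mkt − F*| = |124.12 − 121.6528| = $2.47 per barrel

$2.47 per barrel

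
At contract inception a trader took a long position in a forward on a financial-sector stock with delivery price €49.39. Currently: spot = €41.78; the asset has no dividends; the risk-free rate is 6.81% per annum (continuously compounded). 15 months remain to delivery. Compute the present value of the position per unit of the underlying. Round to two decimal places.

-€3.58

Current fair forward for the remaining 15 months: F = S·e^(r·T), r = 0.0681
F = 41.78 · e^(0.0681 × 15/12) = 41.78 × 1.088853 = 45.4923
Value of long forward = (F − K)·e^(−rT) = (45.4923 − 49.39) · e^(−0.0681·15/12)
= -3.8977 × 0.918397 = -3.58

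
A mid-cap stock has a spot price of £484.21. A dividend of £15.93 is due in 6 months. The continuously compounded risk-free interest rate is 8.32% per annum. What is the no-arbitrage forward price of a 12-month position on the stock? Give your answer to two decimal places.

£509.61

PV(dividends) I = 15.93·e^(−0.0832·6/12)
I = 15.2809
F = (S − I)·e^(rT) = (484.21 − 15.2809) · e^(0.0832·12/12)
= 468.9291 · e^0.083200 = 468.9291 × 1.086759 = £509.61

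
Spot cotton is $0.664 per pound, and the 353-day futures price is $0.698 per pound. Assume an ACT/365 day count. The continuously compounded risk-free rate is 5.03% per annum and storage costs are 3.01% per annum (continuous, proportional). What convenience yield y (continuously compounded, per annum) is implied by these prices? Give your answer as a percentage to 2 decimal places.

F = S·e^((r+u−y)T) ⇒ (r+u−y) = ln(F/S)/T
ln(0.698/0.664) = 0.049937; /T ⇒ 0.051635
y = r + u − ln(F/S)/T = 0.0503 + 0.0301 − 0.051635 = 0.028765
y = 2.88%

2.88%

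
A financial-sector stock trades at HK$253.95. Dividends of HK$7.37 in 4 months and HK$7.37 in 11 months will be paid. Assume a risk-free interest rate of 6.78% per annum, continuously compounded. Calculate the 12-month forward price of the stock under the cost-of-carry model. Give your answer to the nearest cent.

PV(dividends) I = 7.37·e^(−0.0678·4/12) + 7.37·e^(−0.0678·11/12)
I = 7.2053 + 6.9259 = 14.1312
F = (S − I)·e^(rT) = (253.95 − 14.1312) · e^(0.0678·12/12)
= 239.8188 · e^0.067800 = 239.8188 × 1.070151 = HK$256.64

HK$256.64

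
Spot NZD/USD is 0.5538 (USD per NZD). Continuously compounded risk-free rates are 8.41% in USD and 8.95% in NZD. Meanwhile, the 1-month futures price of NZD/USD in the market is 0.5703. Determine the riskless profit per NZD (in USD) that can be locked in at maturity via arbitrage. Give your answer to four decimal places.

Fair futures: F* = S·e^(carry·T), with carry = (r_USD − r_NZD) = 0.0841 − 0.0895 = -0.0054
F* = 0.5538 · e^(-0.0054 × 1/12) = 0.5538 · e^-0.000450 = 0.5538 × 0.999550 = 0.5536
Market 0.5703 > fair 0.5536: forward overpriced → cash-and-carry (buy spot, short the forward).
At maturity, profit = |F_mkt − F*| = |0.5703 − 0.5536| = 0.0167 per NZD (in USD)

0.0167 per NZD (in USD)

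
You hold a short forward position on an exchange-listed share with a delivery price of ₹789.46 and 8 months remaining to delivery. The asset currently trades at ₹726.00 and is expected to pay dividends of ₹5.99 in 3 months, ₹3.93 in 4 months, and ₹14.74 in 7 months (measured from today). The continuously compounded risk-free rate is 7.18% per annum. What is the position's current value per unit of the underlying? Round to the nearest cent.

PV(remaining dividends) I = 5.99·e^(−0.0718·3/12) + 3.93·e^(−0.0718·4/12) + 14.74·e^(−0.0718·7/12) = 23.8559
Current forward F = (S − I)·e^(rT) = (726.00 − 23.8559)·e^(0.0718·8/12) = 702.1441 × 1.049031 = 736.5709
Value (long) = (F − K)·e^(−rT) = (736.5709 − 789.46) × 0.953261 = -50.4171
Short position value = −(long value) = ₹50.42

₹50.42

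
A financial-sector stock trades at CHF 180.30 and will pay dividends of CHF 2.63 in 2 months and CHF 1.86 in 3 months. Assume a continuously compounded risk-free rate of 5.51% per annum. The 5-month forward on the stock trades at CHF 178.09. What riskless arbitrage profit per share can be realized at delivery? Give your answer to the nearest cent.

CHF 1.85 per share

PV(dividends) I = 2.63·e^(−0.0551·2/12) + 1.86·e^(−0.0551·3/12) = 4.4405
Fair forward F* = (S − I)·e^(rT) = (180.30 − 4.4405)·e^0.022958 = 175.8595 × 1.023224 = 179.9437
Market CHF 178.09 < fair 179.9437: forward underpriced → reverse cash-and-carry (short the stock, invest proceeds at r, pay the dividends, go long the forward).
Profit at T = |F_mkt − F*| = |178.09 − 179.9437| = CHF 1.85 per share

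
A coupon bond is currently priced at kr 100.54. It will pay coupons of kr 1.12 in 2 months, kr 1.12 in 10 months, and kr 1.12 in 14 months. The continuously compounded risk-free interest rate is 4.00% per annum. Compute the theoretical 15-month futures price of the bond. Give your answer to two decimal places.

PV(coupons) I = 1.12·e^(−0.0400·2/12) + 1.12·e^(−0.0400·10/12) + 1.12·e^(−0.0400·14/12)
I = 1.1126 + 1.0833 + 1.0689 = 3.2648
F = (S − I)·e^(rT) = (100.54 − 3.2648) · e^(0.0400·15/12)
= 97.2752 · e^0.050000 = 97.2752 × 1.051271 = kr 102.26

kr 102.26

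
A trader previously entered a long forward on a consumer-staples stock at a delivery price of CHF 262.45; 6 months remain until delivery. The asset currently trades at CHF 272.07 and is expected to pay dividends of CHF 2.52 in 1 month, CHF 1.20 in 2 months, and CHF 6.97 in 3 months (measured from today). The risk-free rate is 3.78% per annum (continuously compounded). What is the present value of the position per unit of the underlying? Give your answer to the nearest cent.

CHF 3.92

PV(remaining dividends) I = 2.52·e^(−0.0378·1/12) + 1.20·e^(−0.0378·2/12) + 6.97·e^(−0.0378·3/12) = 10.6090
Current forward F = (S − I)·e^(rT) = (272.07 − 10.6090)·e^(0.0378·6/12) = 261.4610 × 1.019080 = 266.4497
Value (long) = (F − K)·e^(−rT) = (266.4497 − 262.45) × 0.981277 = 3.9248
Value = CHF 3.92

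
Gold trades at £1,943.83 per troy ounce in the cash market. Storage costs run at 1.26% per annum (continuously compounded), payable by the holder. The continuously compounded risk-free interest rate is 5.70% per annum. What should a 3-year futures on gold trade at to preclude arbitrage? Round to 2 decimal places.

Net carry = r + u − y = 0.0570 + 0.0126 − 0.0000 = 0.0696
F = S·e^((r+u−y)T) = 1943.83 · e^(0.0696 × 3) = 1943.83 · e^0.20880000
= 1943.83 × 1.23219853 = £2,395.18 per troy ounce

£2,395.18 per troy ounce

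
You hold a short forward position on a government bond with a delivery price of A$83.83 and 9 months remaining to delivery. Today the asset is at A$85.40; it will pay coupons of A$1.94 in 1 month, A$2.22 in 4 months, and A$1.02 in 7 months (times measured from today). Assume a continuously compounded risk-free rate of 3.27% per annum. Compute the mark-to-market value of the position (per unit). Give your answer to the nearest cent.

PV(remaining coupons) I = 1.94·e^(−0.0327·1/12) + 2.22·e^(−0.0327·4/12) + 1.02·e^(−0.0327·7/12) = 5.1314
Current forward F = (S − I)·e^(rT) = (85.40 − 5.1314)·e^(0.0327·9/12) = 80.2686 × 1.024828 = 82.2615
Value (long) = (F − K)·e^(−rT) = (82.2615 − 83.83) × 0.975773 = -1.5305
Short position value = −(long value) = A$1.53

A$1.53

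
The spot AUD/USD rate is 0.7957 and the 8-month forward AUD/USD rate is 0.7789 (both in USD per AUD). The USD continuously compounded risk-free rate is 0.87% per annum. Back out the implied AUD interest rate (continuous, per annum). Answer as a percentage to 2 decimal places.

F = S·e^((r_USD − r_AUD)T) ⇒ r_AUD = r_USD − ln(F/S)/T
ln(0.7789/0.7957) = -0.021340; /(8/12) = -0.032010
r_AUD = 0.0087 + 0.032010 = 0.040710
r_AUD = 4.07%

4.07%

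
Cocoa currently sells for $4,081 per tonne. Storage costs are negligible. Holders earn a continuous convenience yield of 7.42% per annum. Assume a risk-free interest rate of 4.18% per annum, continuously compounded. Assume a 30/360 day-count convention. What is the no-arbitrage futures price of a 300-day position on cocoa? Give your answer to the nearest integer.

$3,972 per tonne

Net carry = r + u − y = 0.0418 + 0.0000 − 0.0742 = -0.0324
F = S·e^((r+u−y)T) = 4081 · e^(-0.0324 × 300/360) = 4081 · e^-0.027000
= 4081 × 0.973361 = $3,972 per tonne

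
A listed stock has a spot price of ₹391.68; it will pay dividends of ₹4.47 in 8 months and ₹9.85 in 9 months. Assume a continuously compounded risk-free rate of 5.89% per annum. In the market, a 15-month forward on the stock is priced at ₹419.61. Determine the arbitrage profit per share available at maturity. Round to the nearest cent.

PV(dividends) I = 4.47·e^(−0.0589·8/12) + 9.85·e^(−0.0589·9/12) = 13.7222
Fair forward F* = (S − I)·e^(rT) = (391.68 − 13.7222)·e^0.073625 = 377.9578 × 1.076403 = 406.8349
Market ₹419.61 > fair 406.8349: forward overpriced → cash-and-carry (borrow at r, buy the stock and collect the dividends, short the forward).
Profit at T = |F_mkt − F*| = |419.61 − 406.8349| = ₹12.78 per share

₹12.78 per share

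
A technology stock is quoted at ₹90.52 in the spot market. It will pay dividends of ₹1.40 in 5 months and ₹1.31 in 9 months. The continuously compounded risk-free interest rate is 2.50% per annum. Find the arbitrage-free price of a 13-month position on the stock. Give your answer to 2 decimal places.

PV(dividends) I = 1.40·e^(−0.0250·5/12) + 1.31·e^(−0.0250·9/12)
I = 1.3855 + 1.2857 = 2.6712
F = (S − I)·e^(rT) = (90.52 − 2.6712) · e^(0.0250·13/12)
= 87.8488 · e^0.027083 = 87.8488 × 1.027453 = ₹90.26

₹90.26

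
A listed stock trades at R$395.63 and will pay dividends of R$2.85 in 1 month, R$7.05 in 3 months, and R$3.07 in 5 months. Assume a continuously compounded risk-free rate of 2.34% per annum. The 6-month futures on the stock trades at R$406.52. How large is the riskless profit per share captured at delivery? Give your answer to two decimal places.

R$19.28 per share

PV(dividends) I = 2.85·e^(−0.0234·1/12) + 7.05·e^(−0.0234·3/12) + 3.07·e^(−0.0234·5/12) = 12.8935
Fair futures F* = (S − I)·e^(rT) = (395.63 − 12.8935)·e^0.011700 = 382.7365 × 1.011769 = 387.2409
Market R$406.52 > fair 387.2409: forward overpriced → cash-and-carry (borrow at r, buy the stock and collect the dividends, short the forward).
Profit at T = |F_mkt − F*| = |406.52 − 387.2409| = R$19.28 per share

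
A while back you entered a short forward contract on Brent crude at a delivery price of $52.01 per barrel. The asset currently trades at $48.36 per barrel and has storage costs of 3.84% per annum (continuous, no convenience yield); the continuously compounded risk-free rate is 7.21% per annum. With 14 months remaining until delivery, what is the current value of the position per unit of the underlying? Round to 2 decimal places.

-$2.76 per barrel

Current fair forward for the remaining 14 months: F = S·e^((r + u)·T), (r + u) = 0.0721 + 0.0384 = 0.1105
F = 48.36 · e^(0.1105 × 14/12) = 48.36 × 1.137595 = 55.0141
Value of long forward = (F − K)·e^(−rT) = (55.0141 − 52.01) · e^(−0.0721·14/12)
= 3.0041 × 0.919324 = 2.76
Short position value = −(long value) = -$2.76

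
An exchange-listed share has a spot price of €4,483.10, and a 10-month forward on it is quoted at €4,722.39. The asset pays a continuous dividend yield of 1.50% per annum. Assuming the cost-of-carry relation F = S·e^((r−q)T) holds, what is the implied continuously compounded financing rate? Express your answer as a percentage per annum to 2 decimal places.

7.74%

From F = S·e^((r−q)T): (r − q) = ln(F/S)/T
ln(4722.39/4483.10) = ln(1.053376) = 0.052000
(r − q) = 0.052000 / (10/12) = 0.062400
r = ln(F/S)/T + q = 0.062400 + 0.0150 = 0.077400
r = 7.74%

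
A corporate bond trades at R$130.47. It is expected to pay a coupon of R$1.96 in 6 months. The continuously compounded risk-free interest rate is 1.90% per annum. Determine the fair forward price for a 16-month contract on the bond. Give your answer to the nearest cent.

PV(coupons) I = 1.96·e^(−0.0190·6/12)
I = 1.9415
F = (S − I)·e^(rT) = (130.47 − 1.9415) · e^(0.0190·16/12)
= 128.5285 · e^0.025333 = 128.5285 × 1.025657 = R$131.83

R$131.83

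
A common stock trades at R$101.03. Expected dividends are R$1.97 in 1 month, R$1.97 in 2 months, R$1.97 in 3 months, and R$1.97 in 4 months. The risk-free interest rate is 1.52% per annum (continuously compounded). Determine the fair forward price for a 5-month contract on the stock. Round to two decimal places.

PV(dividends) I = 1.97·e^(−0.0152·1/12) + 1.97·e^(−0.0152·2/12) + 1.97·e^(−0.0152·3/12) + 1.97·e^(−0.0152·4/12)
I = 1.9675 + 1.9650 + 1.9625 + 1.9600 = 7.8550
F = (S − I)·e^(rT) = (101.03 − 7.8550) · e^(0.0152·5/12)
= 93.1750 · e^0.006333 = 93.1750 × 1.006353 = R$93.77

R$93.77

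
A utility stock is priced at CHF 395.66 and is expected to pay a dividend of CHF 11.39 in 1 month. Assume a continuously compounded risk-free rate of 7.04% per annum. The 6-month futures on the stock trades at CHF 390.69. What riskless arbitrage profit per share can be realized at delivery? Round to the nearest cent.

PV(dividends) I = 11.39·e^(−0.0704·1/12) = 11.3234
Fair futures F* = (S − I)·e^(rT) = (395.66 − 11.3234)·e^0.035200 = 384.3366 × 1.035827 = 398.1062
Market CHF 390.69 < fair 398.1062: forward underpriced → reverse cash-and-carry (short the stock, invest proceeds at r, pay the dividends, go long the forward).
Profit at T = |F_mkt − F*| = |390.69 − 398.1062| = CHF 7.42 per share

CHF 7.42 per share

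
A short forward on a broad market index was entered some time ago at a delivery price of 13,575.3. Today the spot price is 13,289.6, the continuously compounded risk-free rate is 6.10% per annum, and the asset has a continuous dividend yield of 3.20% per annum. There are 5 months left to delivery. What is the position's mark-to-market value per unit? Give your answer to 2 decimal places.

121.03

Current fair forward for the remaining 5 months: F = S·e^((r − q)·T), (r − q) = 0.0610 − 0.0320 = 0.0290
F = 13289.6 · e^(0.0290 × 5/12) = 13289.6 × 1.01215663 = 13451.1568
Value of long forward = (F − K)·e^(−rT) = (13451.1568 − 13575.3) · e^(−0.0610·5/12)
= -124.1432 × 0.97490362 = -121.03
Short position value = −(long value) = 121.03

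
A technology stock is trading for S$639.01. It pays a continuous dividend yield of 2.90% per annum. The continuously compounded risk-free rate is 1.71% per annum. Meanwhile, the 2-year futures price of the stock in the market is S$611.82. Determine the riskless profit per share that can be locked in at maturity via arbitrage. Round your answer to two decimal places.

Fair futures: F* = S·e^(carry·T), with carry = (r − q) = 0.0171 − 0.0290 = -0.0119
F* = 639.01 · e^(-0.0119 × 2) = 639.01 · e^-0.023800 = 639.01 × 0.976481 = S$623.9811
Market S$611.82 < fair S$623.9811: forward underpriced → reverse cash-and-carry (short spot, go long the forward).
At maturity, profit = |F_mkt − F*| = |611.82 − 623.9811| = S$12.16 per share

S$12.16 per share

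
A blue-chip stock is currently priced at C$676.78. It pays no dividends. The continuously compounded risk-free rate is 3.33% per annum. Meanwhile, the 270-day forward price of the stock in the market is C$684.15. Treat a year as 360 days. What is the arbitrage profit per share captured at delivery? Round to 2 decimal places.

Fair forward: F* = S·e^(carry·T), with carry = r = 0.0333
F* = 676.78 · e^(0.0333 × 270/360) = 676.78 · e^0.024975 = 676.78 × 1.025289 = C$693.8951
Market C$684.15 < fair C$693.8951: forward underpriced → reverse cash-and-carry (short spot, go long the forward).
At maturity, profit = |F_mkt − F*| = |684.15 − 693.8951| = C$9.75 per share

C$9.75 per share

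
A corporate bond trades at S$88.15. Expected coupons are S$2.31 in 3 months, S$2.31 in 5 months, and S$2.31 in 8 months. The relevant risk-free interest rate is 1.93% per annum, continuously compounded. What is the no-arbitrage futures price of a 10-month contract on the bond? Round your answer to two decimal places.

PV(coupons) I = 2.31·e^(−0.0193·3/12) + 2.31·e^(−0.0193·5/12) + 2.31·e^(−0.0193·8/12)
I = 2.2989 + 2.2915 + 2.2805 = 6.8709
F = (S − I)·e^(rT) = (88.15 − 6.8709) · e^(0.0193·10/12)
= 81.2791 · e^0.016083 = 81.2791 × 1.016213 = S$82.60

S$82.60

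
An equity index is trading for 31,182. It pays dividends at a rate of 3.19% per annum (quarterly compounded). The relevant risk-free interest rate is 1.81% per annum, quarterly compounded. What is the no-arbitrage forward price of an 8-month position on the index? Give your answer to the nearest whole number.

30,898

F = S · (1+r/4)^(4T) / (1+q/4)^(4T)
= 31182 × 1.012112 / 1.021408 = 31182 × 0.990899
F = 30,898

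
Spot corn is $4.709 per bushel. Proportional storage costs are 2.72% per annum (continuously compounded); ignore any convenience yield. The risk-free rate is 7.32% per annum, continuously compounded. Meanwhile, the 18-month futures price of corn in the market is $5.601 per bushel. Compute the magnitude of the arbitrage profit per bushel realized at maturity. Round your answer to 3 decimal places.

$0.127 per bushel

Fair futures: F* = S·e^(carry·T), with carry = (r + u) = 0.0732 + 0.0272 = 0.1004
F* = 4.709 · e^(0.1004 × 18/12) = 4.709 · e^0.150600 = 4.709 × 1.162532 = $5.4744
Market $5.601 > fair $5.4744: forward overpriced → cash-and-carry (buy spot, short the forward).
At maturity, profit = |F_mkt − F*| = |5.601 − 5.4744| = $0.127 per bushel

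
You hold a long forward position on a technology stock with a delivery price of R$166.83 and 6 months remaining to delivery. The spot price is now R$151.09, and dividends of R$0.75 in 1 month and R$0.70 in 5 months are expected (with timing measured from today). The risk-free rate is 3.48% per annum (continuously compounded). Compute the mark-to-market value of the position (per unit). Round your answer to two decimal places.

-R$14.30

PV(remaining dividends) I = 0.75·e^(−0.0348·1/12) + 0.70·e^(−0.0348·5/12) = 1.4378
Current forward F = (S − I)·e^(rT) = (151.09 − 1.4378)·e^(0.0348·6/12) = 149.6522 × 1.017552 = 152.2789
Value (long) = (F − K)·e^(−rT) = (152.2789 − 166.83) × 0.982751 = -14.3001
Value = -R$14.30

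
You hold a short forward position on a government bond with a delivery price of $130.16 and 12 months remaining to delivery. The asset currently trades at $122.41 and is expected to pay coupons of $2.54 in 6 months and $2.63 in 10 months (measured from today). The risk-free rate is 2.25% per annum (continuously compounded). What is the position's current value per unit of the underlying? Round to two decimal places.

PV(remaining coupons) I = 2.54·e^(−0.0225·6/12) + 2.63·e^(−0.0225·10/12) = 5.0927
Current forward F = (S − I)·e^(rT) = (122.41 − 5.0927)·e^(0.0225·12/12) = 117.3173 × 1.022755 = 119.9869
Value (long) = (F − K)·e^(−rT) = (119.9869 − 130.16) × 0.977751 = -9.9468
Short position value = −(long value) = $9.95

$9.95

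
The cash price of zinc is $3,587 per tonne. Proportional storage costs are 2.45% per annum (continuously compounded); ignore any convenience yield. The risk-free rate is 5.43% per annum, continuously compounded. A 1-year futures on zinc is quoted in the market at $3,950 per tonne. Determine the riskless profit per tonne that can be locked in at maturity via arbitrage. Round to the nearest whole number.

$69 per tonne

Fair futures: F* = S·e^(carry·T), with carry = (r + u) = 0.0543 + 0.0245 = 0.0788
F* = 3587 · e^(0.0788 × 1) = 3587 · e^0.078800 = 3587 × 1.081988 = $3881.0910
Market $3950 > fair $3881.0910: forward overpriced → cash-and-carry (buy spot, short the forward).
At maturity, profit = |F_mkt − F*| = |3950 − 3881.0910| = $69 per tonne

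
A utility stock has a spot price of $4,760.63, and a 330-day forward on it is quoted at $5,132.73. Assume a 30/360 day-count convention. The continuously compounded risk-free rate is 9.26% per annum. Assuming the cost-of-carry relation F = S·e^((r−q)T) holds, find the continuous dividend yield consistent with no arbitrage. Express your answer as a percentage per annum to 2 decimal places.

1.05%

From F = S·e^((r−q)T): (r − q) = ln(F/S)/T
ln(5132.73/4760.63) = ln(1.078162) = 0.075258
(r − q) = 0.075258 / (330/360) = 0.082100
q = r − ln(F/S)/T = 0.0926 − 0.082100 = 0.010500
q = 1.05%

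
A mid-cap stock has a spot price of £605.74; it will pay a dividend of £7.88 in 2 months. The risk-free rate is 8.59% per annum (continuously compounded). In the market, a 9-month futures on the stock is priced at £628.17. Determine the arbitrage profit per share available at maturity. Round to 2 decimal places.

PV(dividends) I = 7.88·e^(−0.0859·2/12) = 7.7680
Fair futures F* = (S − I)·e^(rT) = (605.74 − 7.7680)·e^0.064425 = 597.9720 × 1.066546 = 637.7646
Market £628.17 < fair 637.7646: forward underpriced → reverse cash-and-carry (short the stock, invest proceeds at r, pay the dividends, go long the forward).
Profit at T = |F_mkt − F*| = |628.17 − 637.7646| = £9.59 per share

£9.59 per share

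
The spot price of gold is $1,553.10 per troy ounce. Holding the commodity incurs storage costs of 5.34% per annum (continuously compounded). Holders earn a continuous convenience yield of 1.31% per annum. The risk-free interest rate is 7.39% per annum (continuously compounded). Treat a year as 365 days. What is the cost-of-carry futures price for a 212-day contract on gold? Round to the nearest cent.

$1,659.61 per troy ounce

Net carry = r + u − y = 0.0739 + 0.0534 − 0.0131 = 0.1142
F = S·e^((r+u−y)T) = 1553.10 · e^(0.1142 × 212/365) = 1553.10 · e^0.06632986
= 1553.10 × 1.06857914 = $1,659.61 per troy ounce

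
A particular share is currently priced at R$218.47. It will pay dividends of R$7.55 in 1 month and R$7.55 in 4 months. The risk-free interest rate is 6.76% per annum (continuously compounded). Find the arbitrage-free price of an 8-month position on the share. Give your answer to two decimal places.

PV(dividends) I = 7.55·e^(−0.0676·1/12) + 7.55·e^(−0.0676·4/12)
I = 7.5076 + 7.3818 = 14.8894
F = (S − I)·e^(rT) = (218.47 − 14.8894) · e^(0.0676·8/12)
= 203.5806 · e^0.045067 = 203.5806 × 1.046098 = R$212.97

R$212.97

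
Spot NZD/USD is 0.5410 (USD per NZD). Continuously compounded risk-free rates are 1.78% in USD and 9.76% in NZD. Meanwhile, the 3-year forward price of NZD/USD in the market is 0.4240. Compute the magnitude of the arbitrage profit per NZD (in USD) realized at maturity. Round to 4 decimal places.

Fair forward: F* = S·e^(carry·T), with carry = (r_USD − r_NZD) = 0.0178 − 0.0976 = -0.0798
F* = 0.5410 · e^(-0.0798 × 3) = 0.5410 · e^-0.239400 = 0.5410 × 0.787100 = 0.4258
Market 0.4240 < fair 0.4258: forward underpriced → reverse cash-and-carry (short spot, go long the forward).
At maturity, profit = |F_mkt − F*| = |0.4240 − 0.4258| = 0.0018 per NZD (in USD)

0.0018 per NZD (in USD)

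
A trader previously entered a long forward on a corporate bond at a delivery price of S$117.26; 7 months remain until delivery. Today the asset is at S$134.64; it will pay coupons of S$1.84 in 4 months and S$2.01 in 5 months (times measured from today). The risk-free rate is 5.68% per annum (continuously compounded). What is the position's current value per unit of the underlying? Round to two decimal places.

S$17.43

PV(remaining coupons) I = 1.84·e^(−0.0568·4/12) + 2.01·e^(−0.0568·5/12) = 3.7685
Current forward F = (S − I)·e^(rT) = (134.64 − 3.7685)·e^(0.0568·7/12) = 130.8715 × 1.033688 = 135.2803
Value (long) = (F − K)·e^(−rT) = (135.2803 − 117.26) × 0.967410 = 17.4330
Value = S$17.43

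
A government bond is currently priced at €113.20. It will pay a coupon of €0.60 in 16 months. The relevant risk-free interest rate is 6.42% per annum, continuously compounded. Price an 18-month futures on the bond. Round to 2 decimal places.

€124.04

PV(coupons) I = 0.60·e^(−0.0642·16/12)
I = 0.5508
F = (S − I)·e^(rT) = (113.20 − 0.5508) · e^(0.0642·18/12)
= 112.6492 · e^0.096300 = 112.6492 × 1.101089 = €124.04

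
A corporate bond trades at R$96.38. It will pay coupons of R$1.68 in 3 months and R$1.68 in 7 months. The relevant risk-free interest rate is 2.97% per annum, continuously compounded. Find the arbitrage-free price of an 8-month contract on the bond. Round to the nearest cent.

PV(coupons) I = 1.68·e^(−0.0297·3/12) + 1.68·e^(−0.0297·7/12)
I = 1.6676 + 1.6511 = 3.3187
F = (S − I)·e^(rT) = (96.38 − 3.3187) · e^(0.0297·8/12)
= 93.0613 · e^0.019800 = 93.0613 × 1.019997 = R$94.92

R$94.92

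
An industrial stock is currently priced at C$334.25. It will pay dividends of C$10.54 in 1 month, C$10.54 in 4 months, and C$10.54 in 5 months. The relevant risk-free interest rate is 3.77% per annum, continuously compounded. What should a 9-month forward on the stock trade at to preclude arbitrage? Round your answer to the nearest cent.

C$311.65

PV(dividends) I = 10.54·e^(−0.0377·1/12) + 10.54·e^(−0.0377·4/12) + 10.54·e^(−0.0377·5/12)
I = 10.5069 + 10.4084 + 10.3757 = 31.2910
F = (S − I)·e^(rT) = (334.25 − 31.2910) · e^(0.0377·9/12)
= 302.9590 · e^0.028275 = 302.9590 × 1.028679 = C$311.65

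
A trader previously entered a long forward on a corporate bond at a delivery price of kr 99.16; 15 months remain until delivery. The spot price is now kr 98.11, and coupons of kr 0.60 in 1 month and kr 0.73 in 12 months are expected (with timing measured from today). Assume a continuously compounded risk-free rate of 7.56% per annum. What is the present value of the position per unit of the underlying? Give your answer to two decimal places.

PV(remaining coupons) I = 0.60·e^(−0.0756·1/12) + 0.73·e^(−0.0756·12/12) = 1.2731
Current forward F = (S − I)·e^(rT) = (98.11 − 1.2731)·e^(0.0756·15/12) = 96.8369 × 1.099109 = 106.4343
Value (long) = (F − K)·e^(−rT) = (106.4343 − 99.16) × 0.909828 = 6.6184
Value = kr 6.62

kr 6.62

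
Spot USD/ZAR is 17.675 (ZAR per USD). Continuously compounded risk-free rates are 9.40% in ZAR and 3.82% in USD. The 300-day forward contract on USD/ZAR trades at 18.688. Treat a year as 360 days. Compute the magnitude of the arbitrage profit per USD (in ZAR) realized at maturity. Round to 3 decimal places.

Fair forward: F* = S·e^(carry·T), with carry = (r_ZAR − r_USD) = 0.0940 − 0.0382 = 0.0558
F* = 17.675 · e^(0.0558 × 300/360) = 17.675 · e^0.046500 = 17.675 × 1.047598 = 18.5163
Market 18.688 > fair 18.5163: forward overpriced → cash-and-carry (buy spot, short the forward).
At maturity, profit = |F_mkt − F*| = |18.688 − 18.5163| = 0.172 per USD (in ZAR)

0.172 per USD (in ZAR)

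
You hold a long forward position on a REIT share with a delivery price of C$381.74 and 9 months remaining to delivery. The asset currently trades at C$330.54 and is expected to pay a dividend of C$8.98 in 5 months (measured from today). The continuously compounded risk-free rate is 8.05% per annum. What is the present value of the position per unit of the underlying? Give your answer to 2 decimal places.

PV(remaining dividends) I = 8.98·e^(−0.0805·5/12) = 8.6838
Current forward F = (S − I)·e^(rT) = (330.54 − 8.6838)·e^(0.0805·9/12) = 321.8562 × 1.062235 = 341.8869
Value (long) = (F − K)·e^(−rT) = (341.8869 − 381.74) × 0.941411 = -37.5181
Value = -C$37.52

-C$37.52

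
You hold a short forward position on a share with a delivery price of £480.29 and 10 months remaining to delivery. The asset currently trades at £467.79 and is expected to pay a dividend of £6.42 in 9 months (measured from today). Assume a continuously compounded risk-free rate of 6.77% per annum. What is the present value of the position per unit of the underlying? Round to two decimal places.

-£7.74

PV(remaining dividends) I = 6.42·e^(−0.0677·9/12) = 6.1022
Current forward F = (S − I)·e^(rT) = (467.79 − 6.1022)·e^(0.0677·10/12) = 461.6878 × 1.058038 = 488.4832
Value (long) = (F − K)·e^(−rT) = (488.4832 − 480.29) × 0.945145 = 7.7438
Short position value = −(long value) = -£7.74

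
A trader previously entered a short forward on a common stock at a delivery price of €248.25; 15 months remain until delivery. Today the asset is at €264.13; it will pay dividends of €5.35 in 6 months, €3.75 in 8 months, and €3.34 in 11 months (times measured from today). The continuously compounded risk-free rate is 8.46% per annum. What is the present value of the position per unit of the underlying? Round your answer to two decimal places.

-€29.03

PV(remaining dividends) I = 5.35·e^(−0.0846·6/12) + 3.75·e^(−0.0846·8/12) + 3.34·e^(−0.0846·11/12) = 11.7635
Current forward F = (S − I)·e^(rT) = (264.13 − 11.7635)·e^(0.0846·15/12) = 252.3665 × 1.111544 = 280.5165
Value (long) = (F − K)·e^(−rT) = (280.5165 − 248.25) × 0.899650 = 29.0286
Short position value = −(long value) = -€29.03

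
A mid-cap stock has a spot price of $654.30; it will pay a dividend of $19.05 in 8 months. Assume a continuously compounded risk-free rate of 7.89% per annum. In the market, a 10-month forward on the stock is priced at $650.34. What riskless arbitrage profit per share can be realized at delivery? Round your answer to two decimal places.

PV(dividends) I = 19.05·e^(−0.0789·8/12) = 18.0739
Fair forward F* = (S − I)·e^(rT) = (654.30 − 18.0739)·e^0.065750 = 636.2261 × 1.067960 = 679.4640
Market $650.34 < fair 679.4640: forward underpriced → reverse cash-and-carry (short the stock, invest proceeds at r, pay the dividends, go long the forward).
Profit at T = |F_mkt − F*| = |650.34 − 679.4640| = $29.12 per share

$29.12 per share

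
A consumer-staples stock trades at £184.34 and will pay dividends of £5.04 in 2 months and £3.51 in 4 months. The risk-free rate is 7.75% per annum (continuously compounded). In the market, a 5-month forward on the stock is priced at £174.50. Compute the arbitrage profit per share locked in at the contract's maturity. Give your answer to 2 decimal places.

£7.22 per share

PV(dividends) I = 5.04·e^(−0.0775·2/12) + 3.51·e^(−0.0775·4/12) = 8.3958
Fair forward F* = (S − I)·e^(rT) = (184.34 − 8.3958)·e^0.032292 = 175.9442 × 1.032819 = 181.7185
Market £174.50 < fair 181.7185: forward underpriced → reverse cash-and-carry (short the stock, invest proceeds at r, pay the dividends, go long the forward).
Profit at T = |F_mkt − F*| = |174.50 − 181.7185| = £7.22 per share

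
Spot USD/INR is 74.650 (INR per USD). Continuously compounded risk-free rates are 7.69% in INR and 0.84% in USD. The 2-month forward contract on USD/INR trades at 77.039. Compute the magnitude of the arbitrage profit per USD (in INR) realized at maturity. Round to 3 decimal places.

1.532 per USD (in INR)

Fair forward: F* = S·e^(carry·T), with carry = (r_INR − r_USD) = 0.0769 − 0.0084 = 0.0685
F* = 74.650 · e^(0.0685 × 2/12) = 74.650 · e^0.011417 = 74.650 × 1.011482 = 75.5071
Market 77.039 > fair 75.5071: forward overpriced → cash-and-carry (buy spot, short the forward).
At maturity, profit = |F_mkt − F*| = |77.039 − 75.5071| = 1.532 per USD (in INR)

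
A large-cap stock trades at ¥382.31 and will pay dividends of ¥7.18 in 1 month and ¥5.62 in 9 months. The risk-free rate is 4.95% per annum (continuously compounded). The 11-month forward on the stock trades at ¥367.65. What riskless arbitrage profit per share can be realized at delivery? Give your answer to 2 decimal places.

¥19.26 per share

PV(dividends) I = 7.18·e^(−0.0495·1/12) + 5.62·e^(−0.0495·9/12) = 12.5656
Fair forward F* = (S − I)·e^(rT) = (382.31 − 12.5656)·e^0.045375 = 369.7444 × 1.046420 = 386.9079
Market ¥367.65 < fair 386.9079: forward underpriced → reverse cash-and-carry (short the stock, invest proceeds at r, pay the dividends, go long the forward).
Profit at T = |F_mkt − F*| = |367.65 − 386.9079| = ¥19.26 per share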